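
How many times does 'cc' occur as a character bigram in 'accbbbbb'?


Scanning 'accbbbbb' for bigram 'cc':
  Position 0: 'ac' -> no
  Position 1: 'cc' -> MATCH
  Position 2: 'cb' -> no
  Position 3: 'bb' -> no
  Position 4: 'bb' -> no
  Position 5: 'bb' -> no
  Position 6: 'bb' -> no
Total matches: 1

1


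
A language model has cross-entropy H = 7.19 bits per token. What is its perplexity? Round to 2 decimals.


Perplexity formula: PP = 2^H
H = 7.19
PP = 2^7.19
Decompose: 2^7.19 = 2^7 * 2^0.19
2^7 = 128, 2^0.19 ~ 1.1407637
PP ~ 128 * 1.1407637 = 146.0177536
Rounded to 2 decimals: 146.02

146.02


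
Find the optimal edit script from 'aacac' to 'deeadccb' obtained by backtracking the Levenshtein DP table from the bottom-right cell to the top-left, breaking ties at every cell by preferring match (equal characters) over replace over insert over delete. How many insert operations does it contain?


Edit distance = 6. Backtracking from cell (5, 8) with preference match > replace > insert > delete,
then listing the resulting alignment 'aacac' -> 'deeadccb' left to right:
  Step 1: insert 'd' [insertion #1]
  Step 2: insert 'e' [insertion #2]
  Step 3: insert 'e' [insertion #3]
  Step 4: keep 'a'
  Step 5: replace a->d
  Step 6: keep 'c'
  Step 7: replace a->c
  Step 8: replace c->b
Total insertions: 3

3


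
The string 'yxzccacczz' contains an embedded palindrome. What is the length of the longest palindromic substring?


Scanning 'yxzccacczz' for palindromic substrings.
Substring at positions 2-8: 'zccaccz'.
Check: reverse('zccaccz') = 'zccaccz' -> palindrome confirmed.
Neighbouring characters ('x' / 'z') break symmetry, so it cannot extend further.
No longer palindromic substring exists; longest length = 7

7


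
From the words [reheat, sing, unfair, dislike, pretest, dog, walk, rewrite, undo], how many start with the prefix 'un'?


Checking each word for prefix 'un':
  'reheat' -> no (count: 0)
  'sing' -> no (count: 0)
  'unfair' -> YES, starts with 'un' (count: 1)
  'dislike' -> no (count: 1)
  'pretest' -> no (count: 1)
  'dog' -> no (count: 1)
  'walk' -> no (count: 1)
  'rewrite' -> no (count: 1)
  'undo' -> YES, starts with 'un' (count: 2)
Total with prefix 'un': 2

2


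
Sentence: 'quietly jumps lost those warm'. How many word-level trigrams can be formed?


Word trigrams from [5] words:
  Trigram 1: (quietly jumps lost)
  Trigram 2: (jumps lost those)
  Trigram 3: (lost those warm)
Total word trigrams: 5 - 2 = 3

3


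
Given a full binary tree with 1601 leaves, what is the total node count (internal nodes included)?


Leaf nodes (terminals): 1601
Internal nodes = n - 1 = 1601 - 1 = 1600
Total = leaves + internal = 1601 + 1600 = 3201

3201


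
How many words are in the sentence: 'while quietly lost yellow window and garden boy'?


Counting words by splitting on spaces:
  Word 1: 'while'
  Word 2: 'quietly'
  Word 3: 'lost'
  Word 4: 'yellow'
  Word 5: 'window'
  Word 6: 'and'
  Word 7: 'garden'
  Word 8: 'boy'
Total words: 8

8


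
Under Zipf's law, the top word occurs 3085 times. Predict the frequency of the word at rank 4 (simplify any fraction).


Zipf's law: freq(rank) = f1 / rank
f1 = 3085, rank = 4
freq = 3085 / 4
GCD(3085, 4) = 1
Simplified: 3085/4

3085/4


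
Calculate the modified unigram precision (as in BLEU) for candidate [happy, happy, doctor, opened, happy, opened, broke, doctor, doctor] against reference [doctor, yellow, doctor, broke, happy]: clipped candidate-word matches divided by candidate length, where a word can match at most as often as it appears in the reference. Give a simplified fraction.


Reference word counts: {'broke': 1, 'doctor': 2, 'happy': 1, 'yellow': 1}
Checking each candidate word (with clipping):
  'happy' -> in reference (ref count 1, used 1/1) -> match (matches: 1)
  'happy' -> ref count 1 already used up (1/1) -> clipped, no match (matches: 1)
  'doctor' -> in reference (ref count 2, used 1/2) -> match (matches: 2)
  'opened' -> not in reference -> no match (matches: 2)
  'happy' -> ref count 1 already used up (1/1) -> clipped, no match (matches: 2)
  'opened' -> not in reference -> no match (matches: 2)
  'broke' -> in reference (ref count 1, used 1/1) -> match (matches: 3)
  'doctor' -> in reference (ref count 2, used 2/2) -> match (matches: 4)
  'doctor' -> ref count 2 already used up (2/2) -> clipped, no match (matches: 4)
Clipped matches: 4, Candidate length: 9
Precision = 4/9

4/9


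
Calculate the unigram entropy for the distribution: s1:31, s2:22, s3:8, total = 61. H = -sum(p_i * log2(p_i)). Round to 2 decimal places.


Computing entropy H = -sum(p_i * log2(p_i)):
  s1: p = 31/61 = 0.5082, -p*log2(p) = 0.4963
  s2: p = 22/61 = 0.3607, -p*log2(p) = 0.5306
  s3: p = 8/61 = 0.1311, -p*log2(p) = 0.3844
H = sum of terms = 1.4113
Rounded to 2 decimals: 1.41

1.41


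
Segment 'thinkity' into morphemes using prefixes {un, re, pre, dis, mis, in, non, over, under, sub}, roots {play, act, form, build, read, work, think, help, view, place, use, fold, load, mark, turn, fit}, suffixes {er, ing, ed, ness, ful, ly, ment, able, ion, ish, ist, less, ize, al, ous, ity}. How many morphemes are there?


Segmenting 'thinkity' against the inventory:
  'think' -> root (morpheme 1)
  'ity' -> suffix (morpheme 2)
Total morphemes: 2

2


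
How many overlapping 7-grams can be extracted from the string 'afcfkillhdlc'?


String 'afcfkillhdlc' has length L = 12.
Number of overlapping n-grams = L - n + 1
Substituting: 12 - 7 + 1 = 6

6


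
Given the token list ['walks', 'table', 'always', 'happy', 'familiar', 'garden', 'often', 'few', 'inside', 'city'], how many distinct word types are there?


Listing all tokens and tracking unique types:
  Token 1: 'walks' -> NEW (unique so far: 1)
  Token 2: 'table' -> NEW (unique so far: 2)
  Token 3: 'always' -> NEW (unique so far: 3)
  Token 4: 'happy' -> NEW (unique so far: 4)
  Token 5: 'familiar' -> NEW (unique so far: 5)
  Token 6: 'garden' -> NEW (unique so far: 6)
  Token 7: 'often' -> NEW (unique so far: 7)
  Token 8: 'few' -> NEW (unique so far: 8)
  Token 9: 'inside' -> NEW (unique so far: 9)
  Token 10: 'city' -> NEW (unique so far: 10)
Unique types: ('always', 'city', 'familiar', 'few', 'garden', 'happy', 'inside', 'often', 'table', 'walks')
Vocabulary size: 10

10


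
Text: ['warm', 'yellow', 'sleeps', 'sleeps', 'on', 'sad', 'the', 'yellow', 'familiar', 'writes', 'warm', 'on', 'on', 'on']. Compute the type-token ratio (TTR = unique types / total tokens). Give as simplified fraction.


Tokens: 14
Unique types: ('familiar', 'on', 'sad', 'sleeps', 'the', 'warm', 'writes', 'yellow') = 8
TTR = 8/14
Simplify: divide both by 2 -> 4/7
TTR = 4/7

4/7


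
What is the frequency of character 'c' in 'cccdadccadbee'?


Scanning 'cccdadccadbee' for 'c':
  Position 0: 'c' -> MATCH (count: 1)
  Position 1: 'c' -> MATCH (count: 2)
  Position 2: 'c' -> MATCH (count: 3)
  Position 6: 'c' -> MATCH (count: 4)
  Position 7: 'c' -> MATCH (count: 5)
Total occurrences of 'c': 5

5


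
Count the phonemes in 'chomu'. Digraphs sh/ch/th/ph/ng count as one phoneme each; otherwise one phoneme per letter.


Parsing 'chomu' greedily, digraphs first:
  'ch' -> digraph (1 consonant phoneme) (phonemes so far: 1)
  'o' -> vowel phoneme (phonemes so far: 2)
  'm' -> consonant phoneme (phonemes so far: 3)
  'u' -> vowel phoneme (phonemes so far: 4)
Total phonemes: 4

4


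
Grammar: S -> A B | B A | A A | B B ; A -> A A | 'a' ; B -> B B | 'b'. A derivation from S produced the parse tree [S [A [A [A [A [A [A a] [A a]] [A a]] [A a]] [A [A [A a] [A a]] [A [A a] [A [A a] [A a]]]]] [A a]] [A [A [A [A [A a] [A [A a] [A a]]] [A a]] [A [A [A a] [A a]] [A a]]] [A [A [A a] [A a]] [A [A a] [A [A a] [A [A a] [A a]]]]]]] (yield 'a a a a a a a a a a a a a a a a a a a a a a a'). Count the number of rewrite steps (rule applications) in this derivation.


Every bracketed nonterminal node [X ...] in the tree is produced by exactly one rule application.
Reading the tree off as a leftmost derivation:
  Step 1: S  =>  A A   (applied S -> A A)
  Step 2: A A  =>  A A A   (applied A -> A A)
  Step 3: A A A  =>  A A A A   (applied A -> A A)
  Step 4: A A A A  =>  A A A A A   (applied A -> A A)
  Step 5: A A A A A  =>  A A A A A A   (applied A -> A A)
  Step 6: A A A A A A  =>  A A A A A A A   (applied A -> A A)
  Step 7: A A A A A A A  =>  a A A A A A A   (applied A -> a)
  Step 8: a A A A A A A  =>  a a A A A A A   (applied A -> a)
  Step 9: a a A A A A A  =>  a a a A A A A   (applied A -> a)
  Step 10: a a a A A A A  =>  a a a a A A A   (applied A -> a)
  Step 11: a a a a A A A  =>  a a a a A A A A   (applied A -> A A)
  Step 12: a a a a A A A A  =>  a a a a A A A A A   (applied A -> A A)
  Step 13: a a a a A A A A A  =>  a a a a a A A A A   (applied A -> a)
  Step 14: a a a a a A A A A  =>  a a a a a a A A A   (applied A -> a)
  Step 15: a a a a a a A A A  =>  a a a a a a A A A A   (applied A -> A A)
  Step 16: a a a a a a A A A A  =>  a a a a a a a A A A   (applied A -> a)
  Step 17: a a a a a a a A A A  =>  a a a a a a a A A A A   (applied A -> A A)
  Step 18: a a a a a a a A A A A  =>  a a a a a a a a A A A   (applied A -> a)
  Step 19: a a a a a a a a A A A  =>  a a a a a a a a a A A   (applied A -> a)
  Step 20: a a a a a a a a a A A  =>  a a a a a a a a a a A   (applied A -> a)
  Step 21: a a a a a a a a a a A  =>  a a a a a a a a a a A A   (applied A -> A A)
  Step 22: a a a a a a a a a a A A  =>  a a a a a a a a a a A A A   (applied A -> A A)
  Step 23: a a a a a a a a a a A A A  =>  a a a a a a a a a a A A A A   (applied A -> A A)
  Step 24: a a a a a a a a a a A A A A  =>  a a a a a a a a a a A A A A A   (applied A -> A A)
  Step 25: a a a a a a a a a a A A A A A  =>  a a a a a a a a a a a A A A A   (applied A -> a)
  Step 26: a a a a a a a a a a a A A A A  =>  a a a a a a a a a a a A A A A A   (applied A -> A A)
  Step 27: a a a a a a a a a a a A A A A A  =>  a a a a a a a a a a a a A A A A   (applied A -> a)
  Step 28: a a a a a a a a a a a a A A A A  =>  a a a a a a a a a a a a a A A A   (applied A -> a)
  Step 29: a a a a a a a a a a a a a A A A  =>  a a a a a a a a a a a a a a A A   (applied A -> a)
  Step 30: a a a a a a a a a a a a a a A A  =>  a a a a a a a a a a a a a a A A A   (applied A -> A A)
  Step 31: a a a a a a a a a a a a a a A A A  =>  a a a a a a a a a a a a a a A A A A   (applied A -> A A)
  Step 32: a a a a a a a a a a a a a a A A A A  =>  a a a a a a a a a a a a a a a A A A   (applied A -> a)
  Step 33: a a a a a a a a a a a a a a a A A A  =>  a a a a a a a a a a a a a a a a A A   (applied A -> a)
  Step 34: a a a a a a a a a a a a a a a a A A  =>  a a a a a a a a a a a a a a a a a A   (applied A -> a)
  Step 35: a a a a a a a a a a a a a a a a a A  =>  a a a a a a a a a a a a a a a a a A A   (applied A -> A A)
  Step 36: a a a a a a a a a a a a a a a a a A A  =>  a a a a a a a a a a a a a a a a a A A A   (applied A -> A A)
  Step 37: a a a a a a a a a a a a a a a a a A A A  =>  a a a a a a a a a a a a a a a a a a A A   (applied A -> a)
  Step 38: a a a a a a a a a a a a a a a a a a A A  =>  a a a a a a a a a a a a a a a a a a a A   (applied A -> a)
  Step 39: a a a a a a a a a a a a a a a a a a a A  =>  a a a a a a a a a a a a a a a a a a a A A   (applied A -> A A)
  Step 40: a a a a a a a a a a a a a a a a a a a A A  =>  a a a a a a a a a a a a a a a a a a a a A   (applied A -> a)
  Step 41: a a a a a a a a a a a a a a a a a a a a A  =>  a a a a a a a a a a a a a a a a a a a a A A   (applied A -> A A)
  Step 42: a a a a a a a a a a a a a a a a a a a a A A  =>  a a a a a a a a a a a a a a a a a a a a a A   (applied A -> a)
  Step 43: a a a a a a a a a a a a a a a a a a a a a A  =>  a a a a a a a a a a a a a a a a a a a a a A A   (applied A -> A A)
  Step 44: a a a a a a a a a a a a a a a a a a a a a A A  =>  a a a a a a a a a a a a a a a a a a a a a a A   (applied A -> a)
  Step 45: a a a a a a a a a a a a a a a a a a a a a a A  =>  a a a a a a a a a a a a a a a a a a a a a a a   (applied A -> a)
Final yield: a a a a a a a a a a a a a a a a a a a a a a a
Total rewrite steps: 45

45


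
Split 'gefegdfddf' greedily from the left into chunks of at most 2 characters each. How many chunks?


'gefegdfddf' has 10 characters.
Chunking with max size 2:
  Chunk 1: 'ge' (positions 0-1)
  Chunk 2: 'fe' (positions 2-3)
  Chunk 3: 'gd' (positions 4-5)
  Chunk 4: 'fd' (positions 6-7)
  Chunk 5: 'df' (positions 8-9)
Total chunks: ceil(10 / 2) = 5

5


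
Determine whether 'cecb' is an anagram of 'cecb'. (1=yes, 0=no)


Sort characters of 'cecb': 'bcce'
Sort characters of 'cecb': 'bcce'
Sorted forms match -> they ARE anagrams
Result: 1

1


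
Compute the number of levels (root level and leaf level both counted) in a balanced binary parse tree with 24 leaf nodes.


In a balanced binary tree with n leaves the deepest leaf is ceil(log2(n)) edges below the root,
so counting node levels inclusive of root and leaves gives ceil(log2(n)) + 1 levels.
log2(24) = 4.5850
ceil(4.5850) = 5
levels = 5 + 1 = 6

6


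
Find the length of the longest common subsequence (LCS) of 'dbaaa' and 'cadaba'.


DP table for LCS of 'dbaaa' and 'cadaba':
       c  a  d  a  b  a
    0  0  0  0  0  0  0
  d 0  0  0  1  1  1  1
  b 0  0  0  1  1  2  2
  a 0  0  1  1  2  2  3
  a 0  0  1  1  2  2  3
  a 0  0  1  1  2  2  3
LCS: 'dba'
LCS length = 3

3


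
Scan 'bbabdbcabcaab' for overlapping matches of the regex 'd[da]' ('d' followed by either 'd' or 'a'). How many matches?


Pattern: d[da] means 'd' followed by either 'd' or 'a'.
Scanning 'bbabdbcabcaab' position-by-position:
  Pos 0: window 'bb' -> no
  Pos 1: window 'ba' -> no
  Pos 2: window 'ab' -> no
  Pos 3: window 'bd' -> no
  Pos 4: window 'db' -> no
  Pos 5: window 'bc' -> no
  Pos 6: window 'ca' -> no
  Pos 7: window 'ab' -> no
  Pos 8: window 'bc' -> no
  Pos 9: window 'ca' -> no
  Pos 10: window 'aa' -> no
  Pos 11: window 'ab' -> no
  Pos 12: window 'b' -> no
Total matches: 0

0


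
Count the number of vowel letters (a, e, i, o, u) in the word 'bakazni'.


Scanning each character of 'bakazni':
  Position 1: 'b' -> consonant (running count: 0)
  Position 2: 'a' -> vowel (running count: 1)
  Position 3: 'k' -> consonant (running count: 1)
  Position 4: 'a' -> vowel (running count: 2)
  Position 5: 'z' -> consonant (running count: 2)
  Position 6: 'n' -> consonant (running count: 2)
  Position 7: 'i' -> vowel (running count: 3)
Total vowels: 3

3


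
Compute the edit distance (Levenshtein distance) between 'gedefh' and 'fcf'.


Building DP table for s1='gedefh' (len 6) and s2='fcf' (len 3):
       f  c  f
    0  1  2  3
  g 1  1  2  3
  e 2  2  2  3
  d 3  3  3  3
  e 4  4  4  4
  f 5  4  5  4
  h 6  5  5  5
Edit distance = dp[6][3] = 5

5


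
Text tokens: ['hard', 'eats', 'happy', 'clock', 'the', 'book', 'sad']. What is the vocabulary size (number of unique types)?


Listing all tokens and tracking unique types:
  Token 1: 'hard' -> NEW (unique so far: 1)
  Token 2: 'eats' -> NEW (unique so far: 2)
  Token 3: 'happy' -> NEW (unique so far: 3)
  Token 4: 'clock' -> NEW (unique so far: 4)
  Token 5: 'the' -> NEW (unique so far: 5)
  Token 6: 'book' -> NEW (unique so far: 6)
  Token 7: 'sad' -> NEW (unique so far: 7)
Unique types: ('book', 'clock', 'eats', 'happy', 'hard', 'sad', 'the')
Vocabulary size: 7

7


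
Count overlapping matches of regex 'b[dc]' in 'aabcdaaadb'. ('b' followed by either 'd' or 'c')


Pattern: b[dc] means 'b' followed by either 'd' or 'c'.
Scanning 'aabcdaaadb' position-by-position:
  Pos 0: window 'aa' -> no
  Pos 1: window 'ab' -> no
  Pos 2: window 'bc' -> MATCH
  Pos 3: window 'cd' -> no
  Pos 4: window 'da' -> no
  Pos 5: window 'aa' -> no
  Pos 6: window 'aa' -> no
  Pos 7: window 'ad' -> no
  Pos 8: window 'db' -> no
  Pos 9: window 'b' -> no
Total matches: 1

1


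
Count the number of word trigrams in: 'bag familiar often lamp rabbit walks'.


Word trigrams from [6] words:
  Trigram 1: (bag familiar often)
  Trigram 2: (familiar often lamp)
  Trigram 3: (often lamp rabbit)
  Trigram 4: (lamp rabbit walks)
Total word trigrams: 6 - 2 = 4

4


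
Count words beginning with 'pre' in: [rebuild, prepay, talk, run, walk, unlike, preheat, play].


Checking each word for prefix 'pre':
  'rebuild' -> no (count: 0)
  'prepay' -> YES, starts with 'pre' (count: 1)
  'talk' -> no (count: 1)
  'run' -> no (count: 1)
  'walk' -> no (count: 1)
  'unlike' -> no (count: 1)
  'preheat' -> YES, starts with 'pre' (count: 2)
  'play' -> no (count: 2)
Total with prefix 'pre': 2

2


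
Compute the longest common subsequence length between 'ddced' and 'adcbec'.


DP table for LCS of 'ddced' and 'adcbec':
       a  d  c  b  e  c
    0  0  0  0  0  0  0
  d 0  0  1  1  1  1  1
  d 0  0  1  1  1  1  1
  c 0  0  1  2  2  2  2
  e 0  0  1  2  2  3  3
  d 0  0  1  2  2  3  3
LCS: 'dce'
LCS length = 3

3


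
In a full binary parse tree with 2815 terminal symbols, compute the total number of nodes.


Leaf nodes (terminals): 2815
Internal nodes = n - 1 = 2815 - 1 = 2814
Total = leaves + internal = 2815 + 2814 = 5629

5629


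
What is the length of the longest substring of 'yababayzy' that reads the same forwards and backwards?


Scanning 'yababayzy' for palindromic substrings.
Substring at positions 0-6: 'yababay'.
Check: reverse('yababay') = 'yababay' -> palindrome confirmed.
Neighbouring characters ('-' / 'z') break symmetry, so it cannot extend further.
No longer palindromic substring exists; longest length = 7

7


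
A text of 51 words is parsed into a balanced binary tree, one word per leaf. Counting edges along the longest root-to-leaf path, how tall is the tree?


In a balanced binary tree with n leaves the deepest leaf is ceil(log2(n)) edges below the root.
log2(51) = 5.6724
ceil(5.6724) = 6
height (edges) = 6

6


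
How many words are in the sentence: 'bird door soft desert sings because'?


Counting words by splitting on spaces:
  Word 1: 'bird'
  Word 2: 'door'
  Word 3: 'soft'
  Word 4: 'desert'
  Word 5: 'sings'
  Word 6: 'because'
Total words: 6

6


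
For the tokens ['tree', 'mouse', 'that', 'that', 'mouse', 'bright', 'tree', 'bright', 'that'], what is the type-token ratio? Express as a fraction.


Tokens: 9
Unique types: ('bright', 'mouse', 'that', 'tree') = 4
TTR = 4/9
Already in lowest terms.

4/9


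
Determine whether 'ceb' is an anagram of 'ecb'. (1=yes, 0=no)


Sort characters of 'ceb': 'bce'
Sort characters of 'ecb': 'bce'
Sorted forms match -> they ARE anagrams
Result: 1

1


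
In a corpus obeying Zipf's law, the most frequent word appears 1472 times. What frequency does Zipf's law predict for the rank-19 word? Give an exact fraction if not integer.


Zipf's law: freq(rank) = f1 / rank
f1 = 1472, rank = 19
freq = 1472 / 19
GCD(1472, 19) = 1
Simplified: 1472/19

1472/19


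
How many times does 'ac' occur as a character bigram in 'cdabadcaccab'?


Scanning 'cdabadcaccab' for bigram 'ac':
  Position 0: 'cd' -> no
  Position 1: 'da' -> no
  Position 2: 'ab' -> no
  Position 3: 'ba' -> no
  Position 4: 'ad' -> no
  Position 5: 'dc' -> no
  Position 6: 'ca' -> no
  Position 7: 'ac' -> MATCH
  Position 8: 'cc' -> no
  Position 9: 'ca' -> no
  Position 10: 'ab' -> no
Total matches: 1

1


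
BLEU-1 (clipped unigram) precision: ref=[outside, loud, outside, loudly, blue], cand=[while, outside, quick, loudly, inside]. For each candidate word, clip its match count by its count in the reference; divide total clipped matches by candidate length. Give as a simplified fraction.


Reference word counts: {'blue': 1, 'loud': 1, 'loudly': 1, 'outside': 2}
Checking each candidate word (with clipping):
  'while' -> not in reference -> no match (matches: 0)
  'outside' -> in reference (ref count 2, used 1/2) -> match (matches: 1)
  'quick' -> not in reference -> no match (matches: 1)
  'loudly' -> in reference (ref count 1, used 1/1) -> match (matches: 2)
  'inside' -> not in reference -> no match (matches: 2)
Clipped matches: 2, Candidate length: 5
Precision = 2/5

2/5


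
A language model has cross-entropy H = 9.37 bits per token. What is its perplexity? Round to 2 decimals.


Perplexity formula: PP = 2^H
H = 9.37
PP = 2^9.37
Decompose: 2^9.37 = 2^9 * 2^0.37
2^9 = 512, 2^0.37 ~ 1.2923528
PP ~ 512 * 1.2923528 = 661.6846336
Rounded to 2 decimals: 661.68

661.68


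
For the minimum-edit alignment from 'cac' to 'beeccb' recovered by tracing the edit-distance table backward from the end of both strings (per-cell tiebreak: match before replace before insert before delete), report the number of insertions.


Edit distance = 5. Backtracking from cell (3, 6) with preference match > replace > insert > delete,
then listing the resulting alignment 'cac' -> 'beeccb' left to right:
  Step 1: insert 'b' [insertion #1]
  Step 2: insert 'e' [insertion #2]
  Step 3: insert 'e' [insertion #3]
  Step 4: keep 'c'
  Step 5: replace a->c
  Step 6: replace c->b
Total insertions: 3

3


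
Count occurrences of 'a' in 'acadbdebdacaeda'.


Scanning 'acadbdebdacaeda' for 'a':
  Position 0: 'a' -> MATCH (count: 1)
  Position 2: 'a' -> MATCH (count: 2)
  Position 9: 'a' -> MATCH (count: 3)
  Position 11: 'a' -> MATCH (count: 4)
  Position 14: 'a' -> MATCH (count: 5)
Total occurrences of 'a': 5

5


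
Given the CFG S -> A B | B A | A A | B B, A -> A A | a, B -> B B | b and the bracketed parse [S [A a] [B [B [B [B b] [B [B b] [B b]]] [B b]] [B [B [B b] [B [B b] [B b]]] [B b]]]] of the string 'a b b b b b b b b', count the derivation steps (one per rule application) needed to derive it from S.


Every bracketed nonterminal node [X ...] in the tree is produced by exactly one rule application.
Reading the tree off as a leftmost derivation:
  Step 1: S  =>  A B   (applied S -> A B)
  Step 2: A B  =>  a B   (applied A -> a)
  Step 3: a B  =>  a B B   (applied B -> B B)
  Step 4: a B B  =>  a B B B   (applied B -> B B)
  Step 5: a B B B  =>  a B B B B   (applied B -> B B)
  Step 6: a B B B B  =>  a b B B B   (applied B -> b)
  Step 7: a b B B B  =>  a b B B B B   (applied B -> B B)
  Step 8: a b B B B B  =>  a b b B B B   (applied B -> b)
  Step 9: a b b B B B  =>  a b b b B B   (applied B -> b)
  Step 10: a b b b B B  =>  a b b b b B   (applied B -> b)
  Step 11: a b b b b B  =>  a b b b b B B   (applied B -> B B)
  Step 12: a b b b b B B  =>  a b b b b B B B   (applied B -> B B)
  Step 13: a b b b b B B B  =>  a b b b b b B B   (applied B -> b)
  Step 14: a b b b b b B B  =>  a b b b b b B B B   (applied B -> B B)
  Step 15: a b b b b b B B B  =>  a b b b b b b B B   (applied B -> b)
  Step 16: a b b b b b b B B  =>  a b b b b b b b B   (applied B -> b)
  Step 17: a b b b b b b b B  =>  a b b b b b b b b   (applied B -> b)
Final yield: a b b b b b b b b
Total rewrite steps: 17

17


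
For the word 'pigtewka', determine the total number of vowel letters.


Scanning each character of 'pigtewka':
  Position 1: 'p' -> consonant (running count: 0)
  Position 2: 'i' -> vowel (running count: 1)
  Position 3: 'g' -> consonant (running count: 1)
  Position 4: 't' -> consonant (running count: 1)
  Position 5: 'e' -> vowel (running count: 2)
  Position 6: 'w' -> consonant (running count: 2)
  Position 7: 'k' -> consonant (running count: 2)
  Position 8: 'a' -> vowel (running count: 3)
Total vowels: 3

3


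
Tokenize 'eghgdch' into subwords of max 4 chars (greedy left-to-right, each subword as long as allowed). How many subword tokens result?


'eghgdch' has 7 characters.
Chunking with max size 4:
  Chunk 1: 'eghg' (positions 0-3)
  Chunk 2: 'dch' (positions 4-6)
Total chunks: ceil(7 / 4) = 2

2


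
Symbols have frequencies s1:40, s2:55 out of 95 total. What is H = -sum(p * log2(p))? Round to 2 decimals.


Computing entropy H = -sum(p_i * log2(p_i)):
  s1: p = 40/95 = 0.4211, -p*log2(p) = 0.5254
  s2: p = 55/95 = 0.5789, -p*log2(p) = 0.4565
H = sum of terms = 0.9819
Rounded to 2 decimals: 0.98

0.98


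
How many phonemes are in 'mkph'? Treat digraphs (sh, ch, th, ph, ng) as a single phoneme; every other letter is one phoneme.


Parsing 'mkph' greedily, digraphs first:
  'm' -> consonant phoneme (phonemes so far: 1)
  'k' -> consonant phoneme (phonemes so far: 2)
  'ph' -> digraph (1 consonant phoneme) (phonemes so far: 3)
Total phonemes: 3

3


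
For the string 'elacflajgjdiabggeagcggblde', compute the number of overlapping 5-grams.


String 'elacflajgjdiabggeagcggblde' has length L = 26.
Number of overlapping n-grams = L - n + 1
Substituting: 26 - 5 + 1 = 22

22


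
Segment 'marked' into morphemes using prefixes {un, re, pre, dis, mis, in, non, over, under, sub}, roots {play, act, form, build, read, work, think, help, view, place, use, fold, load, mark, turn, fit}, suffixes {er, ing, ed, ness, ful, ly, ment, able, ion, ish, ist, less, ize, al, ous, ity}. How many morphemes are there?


Segmenting 'marked' against the inventory:
  'mark' -> root (morpheme 1)
  'ed' -> suffix (morpheme 2)
Total morphemes: 2

2


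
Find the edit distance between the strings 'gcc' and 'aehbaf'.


Building DP table for s1='gcc' (len 3) and s2='aehbaf' (len 6):
       a  e  h  b  a  f
    0  1  2  3  4  5  6
  g 1  1  2  3  4  5  6
  c 2  2  2  3  4  5  6
  c 3  3  3  3  4  5  6
Edit distance = dp[3][6] = 6

6


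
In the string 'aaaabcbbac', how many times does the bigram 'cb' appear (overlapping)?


Scanning 'aaaabcbbac' for bigram 'cb':
  Position 0: 'aa' -> no
  Position 1: 'aa' -> no
  Position 2: 'aa' -> no
  Position 3: 'ab' -> no
  Position 4: 'bc' -> no
  Position 5: 'cb' -> MATCH
  Position 6: 'bb' -> no
  Position 7: 'ba' -> no
  Position 8: 'ac' -> no
Total matches: 1

1


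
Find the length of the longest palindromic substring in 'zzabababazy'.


Scanning 'zzabababazy' for palindromic substrings.
Substring at positions 1-9: 'zabababaz'.
Check: reverse('zabababaz') = 'zabababaz' -> palindrome confirmed.
Neighbouring characters ('z' / 'y') break symmetry, so it cannot extend further.
No longer palindromic substring exists; longest length = 9

9


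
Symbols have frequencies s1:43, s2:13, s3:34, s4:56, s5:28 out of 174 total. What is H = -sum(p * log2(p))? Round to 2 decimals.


Computing entropy H = -sum(p_i * log2(p_i)):
  s1: p = 43/174 = 0.2471, -p*log2(p) = 0.4984
  s2: p = 13/174 = 0.0747, -p*log2(p) = 0.2796
  s3: p = 34/174 = 0.1954, -p*log2(p) = 0.4603
  s4: p = 56/174 = 0.3218, -p*log2(p) = 0.5264
  s5: p = 28/174 = 0.1609, -p*log2(p) = 0.4241
H = sum of terms = 2.1888
Rounded to 2 decimals: 2.19

2.19


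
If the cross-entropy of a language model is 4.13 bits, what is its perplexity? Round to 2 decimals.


Perplexity formula: PP = 2^H
H = 4.13
PP = 2^4.13
Decompose: 2^4.13 = 2^4 * 2^0.13
2^4 = 16, 2^0.13 ~ 1.0942937
PP ~ 16 * 1.0942937 = 17.5086992
Rounded to 2 decimals: 17.51

17.51


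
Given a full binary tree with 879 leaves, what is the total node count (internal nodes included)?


Leaf nodes (terminals): 879
Internal nodes = n - 1 = 879 - 1 = 878
Total = leaves + internal = 879 + 878 = 1757

1757


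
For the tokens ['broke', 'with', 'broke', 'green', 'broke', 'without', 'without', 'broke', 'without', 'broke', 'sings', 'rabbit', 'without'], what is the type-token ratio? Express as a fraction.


Tokens: 13
Unique types: ('broke', 'green', 'rabbit', 'sings', 'with', 'without') = 6
TTR = 6/13
Already in lowest terms.

6/13


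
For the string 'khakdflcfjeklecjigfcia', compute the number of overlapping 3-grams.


String 'khakdflcfjeklecjigfcia' has length L = 22.
Number of overlapping n-grams = L - n + 1
Substituting: 22 - 3 + 1 = 20

20


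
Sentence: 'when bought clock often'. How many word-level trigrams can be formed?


Word trigrams from [4] words:
  Trigram 1: (when bought clock)
  Trigram 2: (bought clock often)
Total word trigrams: 4 - 2 = 2

2


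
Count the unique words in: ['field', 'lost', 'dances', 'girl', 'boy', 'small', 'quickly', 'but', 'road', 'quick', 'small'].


Listing all tokens and tracking unique types:
  Token 1: 'field' -> NEW (unique so far: 1)
  Token 2: 'lost' -> NEW (unique so far: 2)
  Token 3: 'dances' -> NEW (unique so far: 3)
  Token 4: 'girl' -> NEW (unique so far: 4)
  Token 5: 'boy' -> NEW (unique so far: 5)
  Token 6: 'small' -> NEW (unique so far: 6)
  Token 7: 'quickly' -> NEW (unique so far: 7)
  Token 8: 'but' -> NEW (unique so far: 8)
  Token 9: 'road' -> NEW (unique so far: 9)
  Token 10: 'quick' -> NEW (unique so far: 10)
  Token 11: 'small' -> duplicate (unique so far: 10)
Unique types: ('boy', 'but', 'dances', 'field', 'girl', 'lost', 'quick', 'quickly', 'road', 'small')
Vocabulary size: 10

10


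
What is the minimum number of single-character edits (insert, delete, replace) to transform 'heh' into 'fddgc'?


Building DP table for s1='heh' (len 3) and s2='fddgc' (len 5):
       f  d  d  g  c
    0  1  2  3  4  5
  h 1  1  2  3  4  5
  e 2  2  2  3  4  5
  h 3  3  3  3  4  5
Edit distance = dp[3][5] = 5

5


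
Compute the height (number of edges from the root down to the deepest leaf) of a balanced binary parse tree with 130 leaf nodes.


In a balanced binary tree with n leaves the deepest leaf is ceil(log2(n)) edges below the root.
log2(130) = 7.0224
ceil(7.0224) = 8
height (edges) = 8

8


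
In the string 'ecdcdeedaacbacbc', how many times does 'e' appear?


Scanning 'ecdcdeedaacbacbc' for 'e':
  Position 0: 'e' -> MATCH (count: 1)
  Position 5: 'e' -> MATCH (count: 2)
  Position 6: 'e' -> MATCH (count: 3)
Total occurrences of 'e': 3

3


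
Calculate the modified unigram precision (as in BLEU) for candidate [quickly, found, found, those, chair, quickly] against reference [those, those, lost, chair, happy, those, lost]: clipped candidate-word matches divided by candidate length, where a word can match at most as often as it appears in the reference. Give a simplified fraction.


Reference word counts: {'chair': 1, 'happy': 1, 'lost': 2, 'those': 3}
Checking each candidate word (with clipping):
  'quickly' -> not in reference -> no match (matches: 0)
  'found' -> not in reference -> no match (matches: 0)
  'found' -> not in reference -> no match (matches: 0)
  'those' -> in reference (ref count 3, used 1/3) -> match (matches: 1)
  'chair' -> in reference (ref count 1, used 1/1) -> match (matches: 2)
  'quickly' -> not in reference -> no match (matches: 2)
Clipped matches: 2, Candidate length: 6
Precision = 2/6 = 1/3

1/3


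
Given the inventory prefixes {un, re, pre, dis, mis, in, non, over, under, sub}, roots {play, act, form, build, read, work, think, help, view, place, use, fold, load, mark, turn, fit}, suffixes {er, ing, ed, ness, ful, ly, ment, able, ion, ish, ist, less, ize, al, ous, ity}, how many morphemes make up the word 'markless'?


Segmenting 'markless' against the inventory:
  'mark' -> root (morpheme 1)
  'less' -> suffix (morpheme 2)
Total morphemes: 2

2


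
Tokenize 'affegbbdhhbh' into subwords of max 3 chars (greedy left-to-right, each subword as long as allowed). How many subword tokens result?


'affegbbdhhbh' has 12 characters.
Chunking with max size 3:
  Chunk 1: 'aff' (positions 0-2)
  Chunk 2: 'egb' (positions 3-5)
  Chunk 3: 'bdh' (positions 6-8)
  Chunk 4: 'hbh' (positions 9-11)
Total chunks: ceil(12 / 3) = 4

4


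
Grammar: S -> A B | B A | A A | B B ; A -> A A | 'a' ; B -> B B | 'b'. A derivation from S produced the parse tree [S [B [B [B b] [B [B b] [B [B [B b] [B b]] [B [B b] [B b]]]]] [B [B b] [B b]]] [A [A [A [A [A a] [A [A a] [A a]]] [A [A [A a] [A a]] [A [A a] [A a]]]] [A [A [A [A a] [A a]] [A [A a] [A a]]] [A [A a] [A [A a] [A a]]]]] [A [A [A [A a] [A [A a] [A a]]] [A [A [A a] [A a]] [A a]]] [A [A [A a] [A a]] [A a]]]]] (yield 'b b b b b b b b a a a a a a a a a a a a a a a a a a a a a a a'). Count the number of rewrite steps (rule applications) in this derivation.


Every bracketed nonterminal node [X ...] in the tree is produced by exactly one rule application.
Reading the tree off as a leftmost derivation:
  Step 1: S  =>  B A   (applied S -> B A)
  Step 2: B A  =>  B B A   (applied B -> B B)
  Step 3: B B A  =>  B B B A   (applied B -> B B)
  Step 4: B B B A  =>  b B B A   (applied B -> b)
  Step 5: b B B A  =>  b B B B A   (applied B -> B B)
  Step 6: b B B B A  =>  b b B B A   (applied B -> b)
  Step 7: b b B B A  =>  b b B B B A   (applied B -> B B)
  Step 8: b b B B B A  =>  b b B B B B A   (applied B -> B B)
  Step 9: b b B B B B A  =>  b b b B B B A   (applied B -> b)
  Step 10: b b b B B B A  =>  b b b b B B A   (applied B -> b)
  Step 11: b b b b B B A  =>  b b b b B B B A   (applied B -> B B)
  Step 12: b b b b B B B A  =>  b b b b b B B A   (applied B -> b)
  Step 13: b b b b b B B A  =>  b b b b b b B A   (applied B -> b)
  Step 14: b b b b b b B A  =>  b b b b b b B B A   (applied B -> B B)
  Step 15: b b b b b b B B A  =>  b b b b b b b B A   (applied B -> b)
  Step 16: b b b b b b b B A  =>  b b b b b b b b A   (applied B -> b)
  Step 17: b b b b b b b b A  =>  b b b b b b b b A A   (applied A -> A A)
  Step 18: b b b b b b b b A A  =>  b b b b b b b b A A A   (applied A -> A A)
  Step 19: b b b b b b b b A A A  =>  b b b b b b b b A A A A   (applied A -> A A)
  Step 20: b b b b b b b b A A A A  =>  b b b b b b b b A A A A A   (applied A -> A A)
  Step 21: b b b b b b b b A A A A A  =>  b b b b b b b b a A A A A   (applied A -> a)
  Step 22: b b b b b b b b a A A A A  =>  b b b b b b b b a A A A A A   (applied A -> A A)
  Step 23: b b b b b b b b a A A A A A  =>  b b b b b b b b a a A A A A   (applied A -> a)
  Step 24: b b b b b b b b a a A A A A  =>  b b b b b b b b a a a A A A   (applied A -> a)
  Step 25: b b b b b b b b a a a A A A  =>  b b b b b b b b a a a A A A A   (applied A -> A A)
  Step 26: b b b b b b b b a a a A A A A  =>  b b b b b b b b a a a A A A A A   (applied A -> A A)
  Step 27: b b b b b b b b a a a A A A A A  =>  b b b b b b b b a a a a A A A A   (applied A -> a)
  Step 28: b b b b b b b b a a a a A A A A  =>  b b b b b b b b a a a a a A A A   (applied A -> a)
  Step 29: b b b b b b b b a a a a a A A A  =>  b b b b b b b b a a a a a A A A A   (applied A -> A A)
  Step 30: b b b b b b b b a a a a a A A A A  =>  b b b b b b b b a a a a a a A A A   (applied A -> a)
  Step 31: b b b b b b b b a a a a a a A A A  =>  b b b b b b b b a a a a a a a A A   (applied A -> a)
  Step 32: b b b b b b b b a a a a a a a A A  =>  b b b b b b b b a a a a a a a A A A   (applied A -> A A)
  Step 33: b b b b b b b b a a a a a a a A A A  =>  b b b b b b b b a a a a a a a A A A A   (applied A -> A A)
  Step 34: b b b b b b b b a a a a a a a A A A A  =>  b b b b b b b b a a a a a a a A A A A A   (applied A -> A A)
  Step 35: b b b b b b b b a a a a a a a A A A A A  =>  b b b b b b b b a a a a a a a a A A A A   (applied A -> a)
  Step 36: b b b b b b b b a a a a a a a a A A A A  =>  b b b b b b b b a a a a a a a a a A A A   (applied A -> a)
  Step 37: b b b b b b b b a a a a a a a a a A A A  =>  b b b b b b b b a a a a a a a a a A A A A   (applied A -> A A)
  Step 38: b b b b b b b b a a a a a a a a a A A A A  =>  b b b b b b b b a a a a a a a a a a A A A   (applied A -> a)
  Step 39: b b b b b b b b a a a a a a a a a a A A A  =>  b b b b b b b b a a a a a a a a a a a A A   (applied A -> a)
  Step 40: b b b b b b b b a a a a a a a a a a a A A  =>  b b b b b b b b a a a a a a a a a a a A A A   (applied A -> A A)
  Step 41: b b b b b b b b a a a a a a a a a a a A A A  =>  b b b b b b b b a a a a a a a a a a a a A A   (applied A -> a)
  Step 42: b b b b b b b b a a a a a a a a a a a a A A  =>  b b b b b b b b a a a a a a a a a a a a A A A   (applied A -> A A)
  Step 43: b b b b b b b b a a a a a a a a a a a a A A A  =>  b b b b b b b b a a a a a a a a a a a a a A A   (applied A -> a)
  Step 44: b b b b b b b b a a a a a a a a a a a a a A A  =>  b b b b b b b b a a a a a a a a a a a a a a A   (applied A -> a)
  Step 45: b b b b b b b b a a a a a a a a a a a a a a A  =>  b b b b b b b b a a a a a a a a a a a a a a A A   (applied A -> A A)
  Step 46: b b b b b b b b a a a a a a a a a a a a a a A A  =>  b b b b b b b b a a a a a a a a a a a a a a A A A   (applied A -> A A)
  Step 47: b b b b b b b b a a a a a a a a a a a a a a A A A  =>  b b b b b b b b a a a a a a a a a a a a a a A A A A   (applied A -> A A)
  Step 48: b b b b b b b b a a a a a a a a a a a a a a A A A A  =>  b b b b b b b b a a a a a a a a a a a a a a a A A A   (applied A -> a)
  Step 49: b b b b b b b b a a a a a a a a a a a a a a a A A A  =>  b b b b b b b b a a a a a a a a a a a a a a a A A A A   (applied A -> A A)
  Step 50: b b b b b b b b a a a a a a a a a a a a a a a A A A A  =>  b b b b b b b b a a a a a a a a a a a a a a a a A A A   (applied A -> a)
  Step 51: b b b b b b b b a a a a a a a a a a a a a a a a A A A  =>  b b b b b b b b a a a a a a a a a a a a a a a a a A A   (applied A -> a)
  Step 52: b b b b b b b b a a a a a a a a a a a a a a a a a A A  =>  b b b b b b b b a a a a a a a a a a a a a a a a a A A A   (applied A -> A A)
  Step 53: b b b b b b b b a a a a a a a a a a a a a a a a a A A A  =>  b b b b b b b b a a a a a a a a a a a a a a a a a A A A A   (applied A -> A A)
  Step 54: b b b b b b b b a a a a a a a a a a a a a a a a a A A A A  =>  b b b b b b b b a a a a a a a a a a a a a a a a a a A A A   (applied A -> a)
  Step 55: b b b b b b b b a a a a a a a a a a a a a a a a a a A A A  =>  b b b b b b b b a a a a a a a a a a a a a a a a a a a A A   (applied A -> a)
  Step 56: b b b b b b b b a a a a a a a a a a a a a a a a a a a A A  =>  b b b b b b b b a a a a a a a a a a a a a a a a a a a a A   (applied A -> a)
  Step 57: b b b b b b b b a a a a a a a a a a a a a a a a a a a a A  =>  b b b b b b b b a a a a a a a a a a a a a a a a a a a a A A   (applied A -> A A)
  Step 58: b b b b b b b b a a a a a a a a a a a a a a a a a a a a A A  =>  b b b b b b b b a a a a a a a a a a a a a a a a a a a a A A A   (applied A -> A A)
  Step 59: b b b b b b b b a a a a a a a a a a a a a a a a a a a a A A A  =>  b b b b b b b b a a a a a a a a a a a a a a a a a a a a a A A   (applied A -> a)
  Step 60: b b b b b b b b a a a a a a a a a a a a a a a a a a a a a A A  =>  b b b b b b b b a a a a a a a a a a a a a a a a a a a a a a A   (applied A -> a)
  Step 61: b b b b b b b b a a a a a a a a a a a a a a a a a a a a a a A  =>  b b b b b b b b a a a a a a a a a a a a a a a a a a a a a a a   (applied A -> a)
Final yield: b b b b b b b b a a a a a a a a a a a a a a a a a a a a a a a
Total rewrite steps: 61

61


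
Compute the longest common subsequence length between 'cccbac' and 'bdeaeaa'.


DP table for LCS of 'cccbac' and 'bdeaeaa':
       b  d  e  a  e  a  a
    0  0  0  0  0  0  0  0
  c 0  0  0  0  0  0  0  0
  c 0  0  0  0  0  0  0  0
  c 0  0  0  0  0  0  0  0
  b 0  1  1  1  1  1  1  1
  a 0  1  1  1  2  2  2  2
  c 0  1  1  1  2  2  2  2
LCS: 'ba'
LCS length = 2

2


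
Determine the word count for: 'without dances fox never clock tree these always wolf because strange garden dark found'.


Counting words by splitting on spaces:
  Word 1: 'without'
  Word 2: 'dances'
  Word 3: 'fox'
  Word 4: 'never'
  Word 5: 'clock'
  Word 6: 'tree'
  Word 7: 'these'
  Word 8: 'always'
  Word 9: 'wolf'
  Word 10: 'because'
  Word 11: 'strange'
  Word 12: 'garden'
  Word 13: 'dark'
  Word 14: 'found'
Total words: 14

14


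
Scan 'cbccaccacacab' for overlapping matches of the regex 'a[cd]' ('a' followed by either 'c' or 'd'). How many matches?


Pattern: a[cd] means 'a' followed by either 'c' or 'd'.
Scanning 'cbccaccacacab' position-by-position:
  Pos 0: window 'cb' -> no
  Pos 1: window 'bc' -> no
  Pos 2: window 'cc' -> no
  Pos 3: window 'ca' -> no
  Pos 4: window 'ac' -> MATCH
  Pos 5: window 'cc' -> no
  Pos 6: window 'ca' -> no
  Pos 7: window 'ac' -> MATCH
  Pos 8: window 'ca' -> no
  Pos 9: window 'ac' -> MATCH
  Pos 10: window 'ca' -> no
  Pos 11: window 'ab' -> no
  Pos 12: window 'b' -> no
Total matches: 3

3


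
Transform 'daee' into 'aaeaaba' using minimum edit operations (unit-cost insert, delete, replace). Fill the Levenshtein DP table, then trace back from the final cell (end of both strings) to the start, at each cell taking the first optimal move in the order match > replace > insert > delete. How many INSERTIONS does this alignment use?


Edit distance = 5. Backtracking from cell (4, 7) with preference match > replace > insert > delete,
then listing the resulting alignment 'daee' -> 'aaeaaba' left to right:
  Step 1: replace d->a
  Step 2: keep 'a'
  Step 3: keep 'e'
  Step 4: insert 'a' [insertion #1]
  Step 5: insert 'a' [insertion #2]
  Step 6: insert 'b' [insertion #3]
  Step 7: replace e->a
Total insertions: 3

3
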